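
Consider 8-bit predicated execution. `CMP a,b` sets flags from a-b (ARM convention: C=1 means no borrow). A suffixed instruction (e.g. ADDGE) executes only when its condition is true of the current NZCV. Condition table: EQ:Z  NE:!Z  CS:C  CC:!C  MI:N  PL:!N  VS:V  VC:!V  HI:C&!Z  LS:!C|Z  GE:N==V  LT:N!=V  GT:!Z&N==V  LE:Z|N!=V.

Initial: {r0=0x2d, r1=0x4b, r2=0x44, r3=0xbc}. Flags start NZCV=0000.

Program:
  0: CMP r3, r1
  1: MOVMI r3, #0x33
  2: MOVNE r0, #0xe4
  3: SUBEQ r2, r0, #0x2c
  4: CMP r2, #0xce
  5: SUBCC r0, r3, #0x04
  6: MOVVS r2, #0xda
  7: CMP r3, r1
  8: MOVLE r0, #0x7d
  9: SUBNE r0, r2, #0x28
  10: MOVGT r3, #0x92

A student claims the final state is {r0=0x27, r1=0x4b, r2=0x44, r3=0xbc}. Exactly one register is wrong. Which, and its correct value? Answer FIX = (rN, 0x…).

0: ✓ CMP  NZCV=0011
1: · MOVMI
2: ✓ MOVNE  r0←0xe4
3: · SUBEQ
4: ✓ CMP  NZCV=0000
5: ✓ SUBCC  r0←0xb8
6: · MOVVS
7: ✓ CMP  NZCV=0011
8: ✓ MOVLE  r0←0x7d
9: ✓ SUBNE  r0←0x1c
10: · MOVGT

FIX = (r0, 0x1c)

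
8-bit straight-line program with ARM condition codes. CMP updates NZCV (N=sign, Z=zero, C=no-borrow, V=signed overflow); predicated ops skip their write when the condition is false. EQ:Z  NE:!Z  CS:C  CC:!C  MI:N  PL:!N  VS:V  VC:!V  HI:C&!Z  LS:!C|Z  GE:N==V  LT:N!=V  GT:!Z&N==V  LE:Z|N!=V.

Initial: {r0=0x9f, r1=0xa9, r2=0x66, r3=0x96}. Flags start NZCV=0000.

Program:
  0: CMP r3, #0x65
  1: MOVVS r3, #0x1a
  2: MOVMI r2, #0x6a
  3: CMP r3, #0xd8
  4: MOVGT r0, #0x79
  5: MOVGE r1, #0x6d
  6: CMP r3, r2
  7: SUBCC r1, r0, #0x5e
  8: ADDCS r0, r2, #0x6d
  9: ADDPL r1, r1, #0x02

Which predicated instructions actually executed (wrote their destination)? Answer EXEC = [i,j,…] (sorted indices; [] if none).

EXEC = [1,4,5,7]

[0] flags=0011 → (cmp)
[1] flags=0011 VS?T → r3=0x1a
[2] flags=0011 MI?F → skip
[3] flags=0000 → (cmp)
[4] flags=0000 GT?T → r0=0x79
[5] flags=0000 GE?T → r1=0x6d
[6] flags=1000 → (cmp)
[7] flags=1000 CC?T → r1=0x1b
[8] flags=1000 CS?F → skip
[9] flags=1000 PL?F → skip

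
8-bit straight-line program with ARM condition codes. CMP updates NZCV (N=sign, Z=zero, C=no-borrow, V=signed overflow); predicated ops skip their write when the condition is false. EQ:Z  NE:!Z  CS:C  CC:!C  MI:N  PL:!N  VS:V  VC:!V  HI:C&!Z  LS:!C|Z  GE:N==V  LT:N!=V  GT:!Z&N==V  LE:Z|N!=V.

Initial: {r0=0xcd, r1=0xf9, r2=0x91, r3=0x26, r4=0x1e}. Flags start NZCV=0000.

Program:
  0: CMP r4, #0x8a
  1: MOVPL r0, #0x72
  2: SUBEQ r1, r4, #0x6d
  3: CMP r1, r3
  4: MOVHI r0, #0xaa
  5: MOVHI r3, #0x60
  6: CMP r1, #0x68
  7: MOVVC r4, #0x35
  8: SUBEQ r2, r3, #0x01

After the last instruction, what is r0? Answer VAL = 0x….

VAL = 0xaa

0: ✓ CMP  NZCV=1001
1: · MOVPL
2: · SUBEQ
3: ✓ CMP  NZCV=1010
4: ✓ MOVHI  r0←0xaa
5: ✓ MOVHI  r3←0x60
6: ✓ CMP  NZCV=1010
7: ✓ MOVVC  r4←0x35
8: · SUBEQ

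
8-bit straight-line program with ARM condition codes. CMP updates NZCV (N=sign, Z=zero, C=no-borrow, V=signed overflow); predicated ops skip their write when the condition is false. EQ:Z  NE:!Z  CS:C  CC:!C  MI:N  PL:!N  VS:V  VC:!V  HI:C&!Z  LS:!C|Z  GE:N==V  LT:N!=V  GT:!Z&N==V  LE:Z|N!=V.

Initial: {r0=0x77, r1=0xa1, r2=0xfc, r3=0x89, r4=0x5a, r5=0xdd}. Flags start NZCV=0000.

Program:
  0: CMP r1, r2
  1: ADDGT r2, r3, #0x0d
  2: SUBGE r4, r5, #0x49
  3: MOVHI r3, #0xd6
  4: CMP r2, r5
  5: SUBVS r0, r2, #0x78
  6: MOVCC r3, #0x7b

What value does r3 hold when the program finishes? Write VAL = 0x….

VAL = 0x89

0: ✓ CMP  NZCV=1000
1: · ADDGT
2: · SUBGE
3: · MOVHI
4: ✓ CMP  NZCV=0010
5: · SUBVS
6: · MOVCC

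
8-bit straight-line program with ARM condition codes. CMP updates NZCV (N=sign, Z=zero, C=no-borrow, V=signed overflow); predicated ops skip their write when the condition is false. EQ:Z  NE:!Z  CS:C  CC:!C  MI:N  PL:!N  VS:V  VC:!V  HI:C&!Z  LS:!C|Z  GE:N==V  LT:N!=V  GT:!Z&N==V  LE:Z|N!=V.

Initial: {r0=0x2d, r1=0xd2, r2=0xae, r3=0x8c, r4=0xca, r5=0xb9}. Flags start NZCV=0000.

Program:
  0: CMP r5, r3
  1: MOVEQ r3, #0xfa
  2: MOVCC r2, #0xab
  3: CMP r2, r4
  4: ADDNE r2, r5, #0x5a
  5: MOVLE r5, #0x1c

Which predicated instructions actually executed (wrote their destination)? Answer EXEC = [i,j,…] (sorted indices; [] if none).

EXEC = [4,5]

0: ✓ CMP  NZCV=0010
1: · MOVEQ
2: · MOVCC
3: ✓ CMP  NZCV=1000
4: ✓ ADDNE  r2←0x13
5: ✓ MOVLE  r5←0x1c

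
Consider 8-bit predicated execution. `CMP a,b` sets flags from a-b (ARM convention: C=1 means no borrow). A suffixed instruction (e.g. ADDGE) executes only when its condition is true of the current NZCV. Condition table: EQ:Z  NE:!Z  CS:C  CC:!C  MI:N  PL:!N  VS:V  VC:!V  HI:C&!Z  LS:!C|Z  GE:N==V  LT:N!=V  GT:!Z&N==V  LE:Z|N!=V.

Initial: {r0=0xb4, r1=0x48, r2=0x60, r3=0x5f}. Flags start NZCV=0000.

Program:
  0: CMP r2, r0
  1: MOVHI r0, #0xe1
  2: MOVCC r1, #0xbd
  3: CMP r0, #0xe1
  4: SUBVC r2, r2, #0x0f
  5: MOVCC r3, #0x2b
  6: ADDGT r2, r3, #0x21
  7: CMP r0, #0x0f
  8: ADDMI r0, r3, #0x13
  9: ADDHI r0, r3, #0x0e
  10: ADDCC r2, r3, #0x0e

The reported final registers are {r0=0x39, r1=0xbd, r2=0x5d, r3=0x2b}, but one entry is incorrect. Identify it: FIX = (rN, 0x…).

FIX = (r2, 0x51)

[0] flags=1001 → (cmp)
[1] flags=1001 HI?F → skip
[2] flags=1001 CC?T → r1=0xbd
[3] flags=1000 → (cmp)
[4] flags=1000 VC?T → r2=0x51
[5] flags=1000 CC?T → r3=0x2b
[6] flags=1000 GT?F → skip
[7] flags=1010 → (cmp)
[8] flags=1010 MI?T → r0=0x3e
[9] flags=1010 HI?T → r0=0x39
[10] flags=1010 CC?F → skip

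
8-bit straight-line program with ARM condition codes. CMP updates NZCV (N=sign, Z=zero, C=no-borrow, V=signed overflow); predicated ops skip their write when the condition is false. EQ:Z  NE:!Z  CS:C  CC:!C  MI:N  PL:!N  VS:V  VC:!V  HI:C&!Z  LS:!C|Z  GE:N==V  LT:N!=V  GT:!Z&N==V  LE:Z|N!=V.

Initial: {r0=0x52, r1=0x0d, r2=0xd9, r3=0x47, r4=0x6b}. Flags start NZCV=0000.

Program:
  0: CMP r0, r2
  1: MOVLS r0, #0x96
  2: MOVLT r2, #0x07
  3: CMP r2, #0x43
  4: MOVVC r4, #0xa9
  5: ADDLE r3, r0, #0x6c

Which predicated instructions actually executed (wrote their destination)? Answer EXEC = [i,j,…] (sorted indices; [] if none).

EXEC = [1,4,5]

[0] flags=0000 → (cmp)
[1] flags=0000 LS?T → r0=0x96
[2] flags=0000 LT?F → skip
[3] flags=1010 → (cmp)
[4] flags=1010 VC?T → r4=0xa9
[5] flags=1010 LE?T → r3=0x02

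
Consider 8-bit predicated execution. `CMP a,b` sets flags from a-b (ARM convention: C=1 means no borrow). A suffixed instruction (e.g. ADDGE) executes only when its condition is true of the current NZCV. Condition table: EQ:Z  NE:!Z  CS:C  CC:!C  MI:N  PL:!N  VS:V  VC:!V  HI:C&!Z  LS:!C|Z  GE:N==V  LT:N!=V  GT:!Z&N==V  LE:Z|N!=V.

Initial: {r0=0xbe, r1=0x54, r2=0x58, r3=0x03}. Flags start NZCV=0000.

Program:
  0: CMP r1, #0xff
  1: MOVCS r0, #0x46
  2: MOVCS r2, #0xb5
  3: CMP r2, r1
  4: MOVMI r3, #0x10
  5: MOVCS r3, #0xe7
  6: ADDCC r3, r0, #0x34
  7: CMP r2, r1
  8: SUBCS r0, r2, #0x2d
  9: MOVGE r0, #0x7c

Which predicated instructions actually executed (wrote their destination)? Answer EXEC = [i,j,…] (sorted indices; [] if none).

EXEC = [5,8,9]

[0] flags=0000 → (cmp)
[1] flags=0000 CS?F → skip
[2] flags=0000 CS?F → skip
[3] flags=0010 → (cmp)
[4] flags=0010 MI?F → skip
[5] flags=0010 CS?T → r3=0xe7
[6] flags=0010 CC?F → skip
[7] flags=0010 → (cmp)
[8] flags=0010 CS?T → r0=0x2b
[9] flags=0010 GE?T → r0=0x7c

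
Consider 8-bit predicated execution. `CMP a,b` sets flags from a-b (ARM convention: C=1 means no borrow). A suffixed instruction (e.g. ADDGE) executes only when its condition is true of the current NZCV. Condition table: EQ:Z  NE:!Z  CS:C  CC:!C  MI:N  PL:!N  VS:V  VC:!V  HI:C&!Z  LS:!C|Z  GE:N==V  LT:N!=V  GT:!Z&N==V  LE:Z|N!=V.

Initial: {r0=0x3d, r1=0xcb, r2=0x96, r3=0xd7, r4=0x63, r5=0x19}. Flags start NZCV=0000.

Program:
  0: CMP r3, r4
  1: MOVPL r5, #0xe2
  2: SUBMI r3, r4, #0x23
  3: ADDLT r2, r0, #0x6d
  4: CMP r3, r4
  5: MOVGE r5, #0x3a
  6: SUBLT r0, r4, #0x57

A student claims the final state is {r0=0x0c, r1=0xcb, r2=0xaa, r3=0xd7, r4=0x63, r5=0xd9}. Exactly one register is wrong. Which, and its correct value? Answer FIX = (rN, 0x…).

FIX = (r5, 0xe2)

[0] flags=0011 → (cmp)
[1] flags=0011 PL?T → r5=0xe2
[2] flags=0011 MI?F → skip
[3] flags=0011 LT?T → r2=0xaa
[4] flags=0011 → (cmp)
[5] flags=0011 GE?F → skip
[6] flags=0011 LT?T → r0=0x0c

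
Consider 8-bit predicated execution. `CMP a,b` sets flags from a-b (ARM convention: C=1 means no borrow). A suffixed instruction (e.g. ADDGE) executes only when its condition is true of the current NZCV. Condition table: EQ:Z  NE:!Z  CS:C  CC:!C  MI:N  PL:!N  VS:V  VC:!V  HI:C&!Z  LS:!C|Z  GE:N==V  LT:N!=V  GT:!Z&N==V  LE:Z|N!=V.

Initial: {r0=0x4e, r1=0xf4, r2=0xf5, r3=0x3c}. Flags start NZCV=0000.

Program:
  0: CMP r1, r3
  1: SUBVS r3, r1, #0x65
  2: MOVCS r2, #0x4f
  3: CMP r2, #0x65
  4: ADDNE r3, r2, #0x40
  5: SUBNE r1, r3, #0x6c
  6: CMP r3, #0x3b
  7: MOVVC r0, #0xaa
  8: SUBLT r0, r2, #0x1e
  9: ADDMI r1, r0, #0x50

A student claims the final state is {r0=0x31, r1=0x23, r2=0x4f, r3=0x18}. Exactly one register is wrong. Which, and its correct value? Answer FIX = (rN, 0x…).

0: ✓ CMP  NZCV=1010
1: · SUBVS
2: ✓ MOVCS  r2←0x4f
3: ✓ CMP  NZCV=1000
4: ✓ ADDNE  r3←0x8f
5: ✓ SUBNE  r1←0x23
6: ✓ CMP  NZCV=0011
7: · MOVVC
8: ✓ SUBLT  r0←0x31
9: · ADDMI

FIX = (r3, 0x8f)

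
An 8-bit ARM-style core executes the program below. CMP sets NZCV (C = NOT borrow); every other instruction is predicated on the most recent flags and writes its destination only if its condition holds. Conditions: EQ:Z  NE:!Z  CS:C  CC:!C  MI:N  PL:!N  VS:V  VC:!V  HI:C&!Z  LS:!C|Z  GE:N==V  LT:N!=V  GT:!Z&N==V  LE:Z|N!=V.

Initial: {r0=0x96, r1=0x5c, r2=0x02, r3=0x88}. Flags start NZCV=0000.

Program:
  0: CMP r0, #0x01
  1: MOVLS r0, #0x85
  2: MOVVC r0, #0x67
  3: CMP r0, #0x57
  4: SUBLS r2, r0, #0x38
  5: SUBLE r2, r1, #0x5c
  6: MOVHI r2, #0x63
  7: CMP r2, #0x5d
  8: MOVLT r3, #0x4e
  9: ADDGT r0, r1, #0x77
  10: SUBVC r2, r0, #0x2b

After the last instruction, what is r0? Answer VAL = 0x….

VAL = 0xd3

0: ✓ CMP  NZCV=1010
1: · MOVLS
2: ✓ MOVVC  r0←0x67
3: ✓ CMP  NZCV=0010
4: · SUBLS
5: · SUBLE
6: ✓ MOVHI  r2←0x63
7: ✓ CMP  NZCV=0010
8: · MOVLT
9: ✓ ADDGT  r0←0xd3
10: ✓ SUBVC  r2←0xa8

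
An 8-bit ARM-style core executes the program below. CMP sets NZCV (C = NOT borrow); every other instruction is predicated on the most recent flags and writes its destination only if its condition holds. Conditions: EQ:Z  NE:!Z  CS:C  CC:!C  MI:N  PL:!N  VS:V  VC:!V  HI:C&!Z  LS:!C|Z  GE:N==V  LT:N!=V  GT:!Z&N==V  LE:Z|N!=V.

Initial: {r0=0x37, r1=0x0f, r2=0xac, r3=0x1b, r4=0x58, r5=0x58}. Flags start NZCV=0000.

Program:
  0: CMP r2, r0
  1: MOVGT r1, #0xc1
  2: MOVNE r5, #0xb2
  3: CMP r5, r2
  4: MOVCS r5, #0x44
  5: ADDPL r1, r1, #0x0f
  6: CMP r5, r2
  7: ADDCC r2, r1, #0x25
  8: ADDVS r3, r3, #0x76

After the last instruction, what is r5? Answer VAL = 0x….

VAL = 0x44

0: ✓ CMP  NZCV=0011
1: · MOVGT
2: ✓ MOVNE  r5←0xb2
3: ✓ CMP  NZCV=0010
4: ✓ MOVCS  r5←0x44
5: ✓ ADDPL  r1←0x1e
6: ✓ CMP  NZCV=1001
7: ✓ ADDCC  r2←0x43
8: ✓ ADDVS  r3←0x91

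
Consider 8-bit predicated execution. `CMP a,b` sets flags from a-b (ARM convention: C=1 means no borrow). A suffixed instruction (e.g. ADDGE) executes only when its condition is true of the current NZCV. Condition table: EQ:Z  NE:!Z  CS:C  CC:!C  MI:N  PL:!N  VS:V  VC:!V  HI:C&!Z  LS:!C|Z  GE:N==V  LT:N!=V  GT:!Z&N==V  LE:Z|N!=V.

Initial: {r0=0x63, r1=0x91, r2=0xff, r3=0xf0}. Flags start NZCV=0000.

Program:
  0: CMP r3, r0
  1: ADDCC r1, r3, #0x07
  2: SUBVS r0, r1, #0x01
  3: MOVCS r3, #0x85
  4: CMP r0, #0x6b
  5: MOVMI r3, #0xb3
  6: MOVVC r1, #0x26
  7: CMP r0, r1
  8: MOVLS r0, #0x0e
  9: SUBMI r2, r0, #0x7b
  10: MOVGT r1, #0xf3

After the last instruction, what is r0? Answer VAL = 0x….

[0] flags=1010 → (cmp)
[1] flags=1010 CC?F → skip
[2] flags=1010 VS?F → skip
[3] flags=1010 CS?T → r3=0x85
[4] flags=1000 → (cmp)
[5] flags=1000 MI?T → r3=0xb3
[6] flags=1000 VC?T → r1=0x26
[7] flags=0010 → (cmp)
[8] flags=0010 LS?F → skip
[9] flags=0010 MI?F → skip
[10] flags=0010 GT?T → r1=0xf3

VAL = 0x63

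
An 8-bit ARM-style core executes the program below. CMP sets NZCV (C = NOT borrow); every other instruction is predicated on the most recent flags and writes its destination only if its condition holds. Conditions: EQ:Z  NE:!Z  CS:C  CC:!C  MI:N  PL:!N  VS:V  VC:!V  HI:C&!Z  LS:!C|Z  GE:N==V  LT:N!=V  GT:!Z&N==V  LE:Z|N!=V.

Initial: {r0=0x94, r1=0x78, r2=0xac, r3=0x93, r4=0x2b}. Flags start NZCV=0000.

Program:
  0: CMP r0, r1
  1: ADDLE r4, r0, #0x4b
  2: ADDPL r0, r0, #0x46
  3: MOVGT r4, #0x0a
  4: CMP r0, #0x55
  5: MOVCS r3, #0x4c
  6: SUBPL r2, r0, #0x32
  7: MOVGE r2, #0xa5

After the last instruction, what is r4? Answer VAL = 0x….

VAL = 0xdf

0: ✓ CMP  NZCV=0011
1: ✓ ADDLE  r4←0xdf
2: ✓ ADDPL  r0←0xda
3: · MOVGT
4: ✓ CMP  NZCV=1010
5: ✓ MOVCS  r3←0x4c
6: · SUBPL
7: · MOVGE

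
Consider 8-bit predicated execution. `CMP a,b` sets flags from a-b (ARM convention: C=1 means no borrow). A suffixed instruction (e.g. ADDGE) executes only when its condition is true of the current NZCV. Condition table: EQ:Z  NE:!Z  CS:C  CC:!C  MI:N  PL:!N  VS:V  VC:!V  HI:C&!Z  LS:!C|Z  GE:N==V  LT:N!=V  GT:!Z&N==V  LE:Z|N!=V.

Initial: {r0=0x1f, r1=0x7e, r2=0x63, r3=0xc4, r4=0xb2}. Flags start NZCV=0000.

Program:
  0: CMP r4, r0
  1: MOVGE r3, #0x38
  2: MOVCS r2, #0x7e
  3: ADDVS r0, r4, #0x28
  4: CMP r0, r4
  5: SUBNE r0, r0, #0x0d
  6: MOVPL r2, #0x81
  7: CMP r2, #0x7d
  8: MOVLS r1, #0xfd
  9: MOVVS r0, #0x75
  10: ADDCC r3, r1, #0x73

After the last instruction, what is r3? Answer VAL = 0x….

VAL = 0xc4

[0] flags=1010 → (cmp)
[1] flags=1010 GE?F → skip
[2] flags=1010 CS?T → r2=0x7e
[3] flags=1010 VS?F → skip
[4] flags=0000 → (cmp)
[5] flags=0000 NE?T → r0=0x12
[6] flags=0000 PL?T → r2=0x81
[7] flags=0011 → (cmp)
[8] flags=0011 LS?F → skip
[9] flags=0011 VS?T → r0=0x75
[10] flags=0011 CC?F → skip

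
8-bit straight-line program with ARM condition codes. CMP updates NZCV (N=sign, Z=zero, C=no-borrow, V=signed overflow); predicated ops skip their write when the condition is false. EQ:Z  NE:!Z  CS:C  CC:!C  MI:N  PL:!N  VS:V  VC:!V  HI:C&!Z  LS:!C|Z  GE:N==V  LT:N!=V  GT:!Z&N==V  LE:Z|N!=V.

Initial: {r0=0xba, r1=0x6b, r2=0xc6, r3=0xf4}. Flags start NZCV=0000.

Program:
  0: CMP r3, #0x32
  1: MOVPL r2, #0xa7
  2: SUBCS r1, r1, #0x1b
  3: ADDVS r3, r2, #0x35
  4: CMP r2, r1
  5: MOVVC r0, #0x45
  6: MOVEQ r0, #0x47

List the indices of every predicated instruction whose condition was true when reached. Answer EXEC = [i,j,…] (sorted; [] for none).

EXEC = [2]

[0] flags=1010 → (cmp)
[1] flags=1010 PL?F → skip
[2] flags=1010 CS?T → r1=0x50
[3] flags=1010 VS?F → skip
[4] flags=0011 → (cmp)
[5] flags=0011 VC?F → skip
[6] flags=0011 EQ?F → skip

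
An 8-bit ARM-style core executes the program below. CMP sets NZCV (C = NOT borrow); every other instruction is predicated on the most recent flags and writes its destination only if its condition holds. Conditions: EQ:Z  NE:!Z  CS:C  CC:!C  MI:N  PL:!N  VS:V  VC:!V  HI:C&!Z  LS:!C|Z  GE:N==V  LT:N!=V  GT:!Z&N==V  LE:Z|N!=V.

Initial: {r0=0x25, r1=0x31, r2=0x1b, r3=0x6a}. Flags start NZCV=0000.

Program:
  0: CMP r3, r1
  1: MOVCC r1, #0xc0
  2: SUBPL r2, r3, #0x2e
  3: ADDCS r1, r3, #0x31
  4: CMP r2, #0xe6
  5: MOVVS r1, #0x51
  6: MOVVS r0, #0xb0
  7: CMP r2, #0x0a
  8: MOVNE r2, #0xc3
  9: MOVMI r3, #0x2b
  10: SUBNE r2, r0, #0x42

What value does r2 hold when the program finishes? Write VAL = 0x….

[0] flags=0010 → (cmp)
[1] flags=0010 CC?F → skip
[2] flags=0010 PL?T → r2=0x3c
[3] flags=0010 CS?T → r1=0x9b
[4] flags=0000 → (cmp)
[5] flags=0000 VS?F → skip
[6] flags=0000 VS?F → skip
[7] flags=0010 → (cmp)
[8] flags=0010 NE?T → r2=0xc3
[9] flags=0010 MI?F → skip
[10] flags=0010 NE?T → r2=0xe3

VAL = 0xe3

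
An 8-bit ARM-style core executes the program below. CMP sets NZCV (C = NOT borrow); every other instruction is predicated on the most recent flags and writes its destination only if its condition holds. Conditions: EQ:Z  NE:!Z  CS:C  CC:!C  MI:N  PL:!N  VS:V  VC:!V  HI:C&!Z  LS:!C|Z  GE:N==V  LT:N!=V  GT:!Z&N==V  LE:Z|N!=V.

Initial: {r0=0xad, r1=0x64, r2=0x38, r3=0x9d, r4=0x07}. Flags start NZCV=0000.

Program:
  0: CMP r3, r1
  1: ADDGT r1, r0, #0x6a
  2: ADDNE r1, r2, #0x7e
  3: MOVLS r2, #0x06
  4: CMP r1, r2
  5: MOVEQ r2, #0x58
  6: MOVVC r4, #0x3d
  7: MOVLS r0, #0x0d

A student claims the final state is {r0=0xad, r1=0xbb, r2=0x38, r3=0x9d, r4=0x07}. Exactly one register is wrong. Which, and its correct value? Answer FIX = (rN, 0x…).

FIX = (r1, 0xb6)

[0] flags=0011 → (cmp)
[1] flags=0011 GT?F → skip
[2] flags=0011 NE?T → r1=0xb6
[3] flags=0011 LS?F → skip
[4] flags=0011 → (cmp)
[5] flags=0011 EQ?F → skip
[6] flags=0011 VC?F → skip
[7] flags=0011 LS?F → skip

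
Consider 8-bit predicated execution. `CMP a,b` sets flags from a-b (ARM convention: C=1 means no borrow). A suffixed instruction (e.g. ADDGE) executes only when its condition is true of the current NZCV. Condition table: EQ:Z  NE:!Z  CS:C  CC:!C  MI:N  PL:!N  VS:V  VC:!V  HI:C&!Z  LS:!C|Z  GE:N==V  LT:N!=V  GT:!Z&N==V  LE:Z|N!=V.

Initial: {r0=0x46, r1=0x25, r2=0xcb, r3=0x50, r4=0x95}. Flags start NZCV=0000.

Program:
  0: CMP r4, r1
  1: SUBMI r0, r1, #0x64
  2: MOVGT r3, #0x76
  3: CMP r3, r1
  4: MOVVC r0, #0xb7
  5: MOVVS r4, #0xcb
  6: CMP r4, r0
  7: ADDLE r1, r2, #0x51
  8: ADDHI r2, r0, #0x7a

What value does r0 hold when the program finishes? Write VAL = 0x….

[0] flags=0011 → (cmp)
[1] flags=0011 MI?F → skip
[2] flags=0011 GT?F → skip
[3] flags=0010 → (cmp)
[4] flags=0010 VC?T → r0=0xb7
[5] flags=0010 VS?F → skip
[6] flags=1000 → (cmp)
[7] flags=1000 LE?T → r1=0x1c
[8] flags=1000 HI?F → skip

VAL = 0xb7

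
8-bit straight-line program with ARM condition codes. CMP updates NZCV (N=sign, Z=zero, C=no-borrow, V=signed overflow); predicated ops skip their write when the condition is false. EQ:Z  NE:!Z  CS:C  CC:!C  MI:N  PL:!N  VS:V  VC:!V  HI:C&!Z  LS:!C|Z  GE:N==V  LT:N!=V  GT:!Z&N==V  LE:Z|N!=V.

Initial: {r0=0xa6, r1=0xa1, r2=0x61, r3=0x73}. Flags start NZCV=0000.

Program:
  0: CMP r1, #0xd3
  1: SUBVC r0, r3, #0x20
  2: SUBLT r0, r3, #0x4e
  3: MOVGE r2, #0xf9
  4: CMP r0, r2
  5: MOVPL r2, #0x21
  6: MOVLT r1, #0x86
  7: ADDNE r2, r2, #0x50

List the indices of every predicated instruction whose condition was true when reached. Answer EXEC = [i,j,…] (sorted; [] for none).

0: ✓ CMP  NZCV=1000
1: ✓ SUBVC  r0←0x53
2: ✓ SUBLT  r0←0x25
3: · MOVGE
4: ✓ CMP  NZCV=1000
5: · MOVPL
6: ✓ MOVLT  r1←0x86
7: ✓ ADDNE  r2←0xb1

EXEC = [1,2,6,7]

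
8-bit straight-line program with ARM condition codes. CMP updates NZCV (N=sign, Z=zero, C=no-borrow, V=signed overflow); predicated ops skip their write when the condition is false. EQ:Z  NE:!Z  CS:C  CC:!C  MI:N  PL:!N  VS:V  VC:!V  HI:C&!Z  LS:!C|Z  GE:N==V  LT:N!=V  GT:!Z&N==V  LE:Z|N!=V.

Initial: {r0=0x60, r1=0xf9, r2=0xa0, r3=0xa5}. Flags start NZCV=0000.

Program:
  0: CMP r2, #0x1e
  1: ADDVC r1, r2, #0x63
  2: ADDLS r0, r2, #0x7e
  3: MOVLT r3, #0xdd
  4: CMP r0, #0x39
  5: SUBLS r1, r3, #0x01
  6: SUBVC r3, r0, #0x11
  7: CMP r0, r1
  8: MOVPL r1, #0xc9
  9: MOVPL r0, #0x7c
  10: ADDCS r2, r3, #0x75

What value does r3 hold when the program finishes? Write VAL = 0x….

[0] flags=1010 → (cmp)
[1] flags=1010 VC?T → r1=0x03
[2] flags=1010 LS?F → skip
[3] flags=1010 LT?T → r3=0xdd
[4] flags=0010 → (cmp)
[5] flags=0010 LS?F → skip
[6] flags=0010 VC?T → r3=0x4f
[7] flags=0010 → (cmp)
[8] flags=0010 PL?T → r1=0xc9
[9] flags=0010 PL?T → r0=0x7c
[10] flags=0010 CS?T → r2=0xc4

VAL = 0x4f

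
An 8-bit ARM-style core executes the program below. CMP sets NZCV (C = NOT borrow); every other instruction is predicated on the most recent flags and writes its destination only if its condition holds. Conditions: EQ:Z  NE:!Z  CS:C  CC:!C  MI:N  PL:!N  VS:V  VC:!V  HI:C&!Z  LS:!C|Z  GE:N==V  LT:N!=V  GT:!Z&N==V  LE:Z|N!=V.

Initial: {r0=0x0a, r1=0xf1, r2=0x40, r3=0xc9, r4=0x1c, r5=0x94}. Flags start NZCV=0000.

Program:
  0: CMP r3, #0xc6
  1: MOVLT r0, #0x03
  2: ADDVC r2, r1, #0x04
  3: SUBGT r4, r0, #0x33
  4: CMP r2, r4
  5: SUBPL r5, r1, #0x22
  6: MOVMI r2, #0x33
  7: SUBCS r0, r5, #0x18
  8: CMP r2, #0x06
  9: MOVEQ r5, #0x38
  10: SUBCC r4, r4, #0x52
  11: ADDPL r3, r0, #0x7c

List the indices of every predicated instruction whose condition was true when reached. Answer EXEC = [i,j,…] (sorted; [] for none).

[0] flags=0010 → (cmp)
[1] flags=0010 LT?F → skip
[2] flags=0010 VC?T → r2=0xf5
[3] flags=0010 GT?T → r4=0xd7
[4] flags=0010 → (cmp)
[5] flags=0010 PL?T → r5=0xcf
[6] flags=0010 MI?F → skip
[7] flags=0010 CS?T → r0=0xb7
[8] flags=1010 → (cmp)
[9] flags=1010 EQ?F → skip
[10] flags=1010 CC?F → skip
[11] flags=1010 PL?F → skip

EXEC = [2,3,5,7]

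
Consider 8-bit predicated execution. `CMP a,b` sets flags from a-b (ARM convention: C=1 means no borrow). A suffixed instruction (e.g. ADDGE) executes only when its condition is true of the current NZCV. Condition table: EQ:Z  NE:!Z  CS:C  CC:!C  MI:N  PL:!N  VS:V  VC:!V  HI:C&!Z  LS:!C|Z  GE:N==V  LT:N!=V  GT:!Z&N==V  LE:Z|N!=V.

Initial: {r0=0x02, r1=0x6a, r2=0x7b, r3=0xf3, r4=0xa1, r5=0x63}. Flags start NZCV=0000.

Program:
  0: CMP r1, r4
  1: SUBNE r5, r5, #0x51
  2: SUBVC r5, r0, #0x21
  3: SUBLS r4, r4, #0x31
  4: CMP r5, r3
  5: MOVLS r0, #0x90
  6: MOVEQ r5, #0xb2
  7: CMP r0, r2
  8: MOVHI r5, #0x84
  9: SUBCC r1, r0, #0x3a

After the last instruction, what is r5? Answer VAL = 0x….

0: ✓ CMP  NZCV=1001
1: ✓ SUBNE  r5←0x12
2: · SUBVC
3: ✓ SUBLS  r4←0x70
4: ✓ CMP  NZCV=0000
5: ✓ MOVLS  r0←0x90
6: · MOVEQ
7: ✓ CMP  NZCV=0011
8: ✓ MOVHI  r5←0x84
9: · SUBCC

VAL = 0x84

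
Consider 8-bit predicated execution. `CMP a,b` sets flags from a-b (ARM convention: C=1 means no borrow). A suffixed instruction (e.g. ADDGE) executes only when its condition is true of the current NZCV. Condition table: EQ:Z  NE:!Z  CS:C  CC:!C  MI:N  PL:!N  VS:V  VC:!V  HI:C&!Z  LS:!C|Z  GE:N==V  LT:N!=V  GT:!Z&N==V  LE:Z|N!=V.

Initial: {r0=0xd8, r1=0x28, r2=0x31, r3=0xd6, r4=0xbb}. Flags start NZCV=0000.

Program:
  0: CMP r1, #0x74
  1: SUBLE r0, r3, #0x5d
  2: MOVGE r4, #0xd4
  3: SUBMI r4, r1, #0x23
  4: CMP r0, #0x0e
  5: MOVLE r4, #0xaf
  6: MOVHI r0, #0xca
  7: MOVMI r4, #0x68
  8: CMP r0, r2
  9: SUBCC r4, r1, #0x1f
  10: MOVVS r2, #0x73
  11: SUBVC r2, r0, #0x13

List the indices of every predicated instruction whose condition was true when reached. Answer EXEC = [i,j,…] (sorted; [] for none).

0: ✓ CMP  NZCV=1000
1: ✓ SUBLE  r0←0x79
2: · MOVGE
3: ✓ SUBMI  r4←0x05
4: ✓ CMP  NZCV=0010
5: · MOVLE
6: ✓ MOVHI  r0←0xca
7: · MOVMI
8: ✓ CMP  NZCV=1010
9: · SUBCC
10: · MOVVS
11: ✓ SUBVC  r2←0xb7

EXEC = [1,3,6,11]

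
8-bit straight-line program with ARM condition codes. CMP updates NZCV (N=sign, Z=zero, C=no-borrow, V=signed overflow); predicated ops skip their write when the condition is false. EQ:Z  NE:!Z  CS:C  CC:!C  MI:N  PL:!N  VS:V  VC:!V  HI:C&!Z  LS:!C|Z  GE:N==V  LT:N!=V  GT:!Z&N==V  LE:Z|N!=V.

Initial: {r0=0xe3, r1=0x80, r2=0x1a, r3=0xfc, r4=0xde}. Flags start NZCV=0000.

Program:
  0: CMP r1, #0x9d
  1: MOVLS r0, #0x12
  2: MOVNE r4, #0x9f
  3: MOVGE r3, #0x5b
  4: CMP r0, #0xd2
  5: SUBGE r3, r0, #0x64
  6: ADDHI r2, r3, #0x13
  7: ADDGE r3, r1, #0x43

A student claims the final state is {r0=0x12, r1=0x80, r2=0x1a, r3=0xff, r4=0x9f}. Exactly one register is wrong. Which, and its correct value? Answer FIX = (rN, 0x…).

FIX = (r3, 0xc3)

[0] flags=1000 → (cmp)
[1] flags=1000 LS?T → r0=0x12
[2] flags=1000 NE?T → r4=0x9f
[3] flags=1000 GE?F → skip
[4] flags=0000 → (cmp)
[5] flags=0000 GE?T → r3=0xae
[6] flags=0000 HI?F → skip
[7] flags=0000 GE?T → r3=0xc3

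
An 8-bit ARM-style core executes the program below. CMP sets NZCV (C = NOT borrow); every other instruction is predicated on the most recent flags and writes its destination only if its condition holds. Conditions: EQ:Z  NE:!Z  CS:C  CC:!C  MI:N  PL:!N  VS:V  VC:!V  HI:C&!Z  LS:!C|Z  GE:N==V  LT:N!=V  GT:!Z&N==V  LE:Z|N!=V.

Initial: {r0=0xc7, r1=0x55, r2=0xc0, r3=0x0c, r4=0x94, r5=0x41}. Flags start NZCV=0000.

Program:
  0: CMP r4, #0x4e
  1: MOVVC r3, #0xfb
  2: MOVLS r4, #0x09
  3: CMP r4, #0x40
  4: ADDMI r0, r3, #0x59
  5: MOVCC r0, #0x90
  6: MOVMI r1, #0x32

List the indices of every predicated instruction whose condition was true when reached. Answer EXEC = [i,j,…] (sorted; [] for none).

[0] flags=0011 → (cmp)
[1] flags=0011 VC?F → skip
[2] flags=0011 LS?F → skip
[3] flags=0011 → (cmp)
[4] flags=0011 MI?F → skip
[5] flags=0011 CC?F → skip
[6] flags=0011 MI?F → skip

EXEC = []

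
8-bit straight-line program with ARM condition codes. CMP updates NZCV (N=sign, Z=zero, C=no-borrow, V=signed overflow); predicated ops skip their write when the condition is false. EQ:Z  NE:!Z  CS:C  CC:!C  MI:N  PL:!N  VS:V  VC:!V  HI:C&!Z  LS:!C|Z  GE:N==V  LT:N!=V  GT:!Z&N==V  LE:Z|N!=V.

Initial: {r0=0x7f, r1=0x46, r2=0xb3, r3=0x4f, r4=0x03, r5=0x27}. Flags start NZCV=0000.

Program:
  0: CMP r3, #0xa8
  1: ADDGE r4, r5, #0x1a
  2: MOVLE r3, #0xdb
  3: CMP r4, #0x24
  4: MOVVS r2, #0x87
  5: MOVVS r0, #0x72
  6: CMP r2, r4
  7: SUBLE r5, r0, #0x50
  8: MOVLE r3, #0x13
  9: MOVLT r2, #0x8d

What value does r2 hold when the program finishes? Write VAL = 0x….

VAL = 0x8d

0: ✓ CMP  NZCV=1001
1: ✓ ADDGE  r4←0x41
2: · MOVLE
3: ✓ CMP  NZCV=0010
4: · MOVVS
5: · MOVVS
6: ✓ CMP  NZCV=0011
7: ✓ SUBLE  r5←0x2f
8: ✓ MOVLE  r3←0x13
9: ✓ MOVLT  r2←0x8d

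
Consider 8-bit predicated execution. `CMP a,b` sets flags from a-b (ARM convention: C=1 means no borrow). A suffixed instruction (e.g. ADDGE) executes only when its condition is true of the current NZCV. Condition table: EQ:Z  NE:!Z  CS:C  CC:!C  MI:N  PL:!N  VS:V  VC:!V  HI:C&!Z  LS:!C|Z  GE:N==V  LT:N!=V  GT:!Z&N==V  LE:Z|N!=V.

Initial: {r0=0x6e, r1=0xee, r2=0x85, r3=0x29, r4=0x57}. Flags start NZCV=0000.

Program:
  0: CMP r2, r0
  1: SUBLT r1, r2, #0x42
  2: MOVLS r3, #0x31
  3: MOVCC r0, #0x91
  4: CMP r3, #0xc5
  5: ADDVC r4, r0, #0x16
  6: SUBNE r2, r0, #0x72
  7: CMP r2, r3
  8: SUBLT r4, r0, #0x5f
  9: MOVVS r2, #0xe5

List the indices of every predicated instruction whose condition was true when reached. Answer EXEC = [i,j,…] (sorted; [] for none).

EXEC = [1,5,6,8]

[0] flags=0011 → (cmp)
[1] flags=0011 LT?T → r1=0x43
[2] flags=0011 LS?F → skip
[3] flags=0011 CC?F → skip
[4] flags=0000 → (cmp)
[5] flags=0000 VC?T → r4=0x84
[6] flags=0000 NE?T → r2=0xfc
[7] flags=1010 → (cmp)
[8] flags=1010 LT?T → r4=0x0f
[9] flags=1010 VS?F → skip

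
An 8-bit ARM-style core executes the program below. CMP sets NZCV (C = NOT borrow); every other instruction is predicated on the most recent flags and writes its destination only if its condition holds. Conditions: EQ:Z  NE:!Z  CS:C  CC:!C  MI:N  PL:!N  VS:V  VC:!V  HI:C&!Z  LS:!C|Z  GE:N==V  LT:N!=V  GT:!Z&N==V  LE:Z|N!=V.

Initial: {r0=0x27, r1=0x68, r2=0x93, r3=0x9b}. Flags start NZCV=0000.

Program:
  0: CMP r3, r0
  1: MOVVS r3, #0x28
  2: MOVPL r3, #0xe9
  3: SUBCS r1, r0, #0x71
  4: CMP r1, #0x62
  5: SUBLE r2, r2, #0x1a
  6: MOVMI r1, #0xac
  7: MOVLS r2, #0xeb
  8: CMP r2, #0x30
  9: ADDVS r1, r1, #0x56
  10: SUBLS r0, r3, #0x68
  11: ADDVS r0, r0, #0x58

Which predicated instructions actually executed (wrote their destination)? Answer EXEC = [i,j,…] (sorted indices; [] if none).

EXEC = [1,2,3,5]

0: ✓ CMP  NZCV=0011
1: ✓ MOVVS  r3←0x28
2: ✓ MOVPL  r3←0xe9
3: ✓ SUBCS  r1←0xb6
4: ✓ CMP  NZCV=0011
5: ✓ SUBLE  r2←0x79
6: · MOVMI
7: · MOVLS
8: ✓ CMP  NZCV=0010
9: · ADDVS
10: · SUBLS
11: · ADDVS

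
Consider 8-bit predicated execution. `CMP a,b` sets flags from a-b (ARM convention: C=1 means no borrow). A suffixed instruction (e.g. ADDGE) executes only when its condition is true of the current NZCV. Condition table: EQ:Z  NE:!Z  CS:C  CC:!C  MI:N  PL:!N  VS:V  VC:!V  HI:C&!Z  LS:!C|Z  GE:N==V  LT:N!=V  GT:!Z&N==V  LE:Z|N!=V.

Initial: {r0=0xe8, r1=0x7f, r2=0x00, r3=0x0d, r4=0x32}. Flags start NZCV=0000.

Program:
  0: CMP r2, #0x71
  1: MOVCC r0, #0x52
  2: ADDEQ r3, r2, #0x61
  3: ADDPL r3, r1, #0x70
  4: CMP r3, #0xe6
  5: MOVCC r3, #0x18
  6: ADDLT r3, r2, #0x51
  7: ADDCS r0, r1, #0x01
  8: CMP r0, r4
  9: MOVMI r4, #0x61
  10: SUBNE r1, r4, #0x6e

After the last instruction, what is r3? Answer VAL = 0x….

[0] flags=1000 → (cmp)
[1] flags=1000 CC?T → r0=0x52
[2] flags=1000 EQ?F → skip
[3] flags=1000 PL?F → skip
[4] flags=0000 → (cmp)
[5] flags=0000 CC?T → r3=0x18
[6] flags=0000 LT?F → skip
[7] flags=0000 CS?F → skip
[8] flags=0010 → (cmp)
[9] flags=0010 MI?F → skip
[10] flags=0010 NE?T → r1=0xc4

VAL = 0x18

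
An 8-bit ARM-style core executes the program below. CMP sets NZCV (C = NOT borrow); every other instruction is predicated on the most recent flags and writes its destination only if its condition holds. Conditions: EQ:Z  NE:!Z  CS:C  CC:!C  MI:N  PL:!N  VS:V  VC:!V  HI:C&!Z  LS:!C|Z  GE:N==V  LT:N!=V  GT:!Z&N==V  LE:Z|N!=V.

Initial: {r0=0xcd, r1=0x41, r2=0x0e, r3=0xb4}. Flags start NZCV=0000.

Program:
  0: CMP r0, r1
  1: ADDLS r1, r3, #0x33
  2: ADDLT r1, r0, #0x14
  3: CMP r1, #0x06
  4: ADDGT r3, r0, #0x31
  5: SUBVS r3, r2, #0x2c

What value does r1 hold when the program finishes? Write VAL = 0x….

VAL = 0xe1

0: ✓ CMP  NZCV=1010
1: · ADDLS
2: ✓ ADDLT  r1←0xe1
3: ✓ CMP  NZCV=1010
4: · ADDGT
5: · SUBVS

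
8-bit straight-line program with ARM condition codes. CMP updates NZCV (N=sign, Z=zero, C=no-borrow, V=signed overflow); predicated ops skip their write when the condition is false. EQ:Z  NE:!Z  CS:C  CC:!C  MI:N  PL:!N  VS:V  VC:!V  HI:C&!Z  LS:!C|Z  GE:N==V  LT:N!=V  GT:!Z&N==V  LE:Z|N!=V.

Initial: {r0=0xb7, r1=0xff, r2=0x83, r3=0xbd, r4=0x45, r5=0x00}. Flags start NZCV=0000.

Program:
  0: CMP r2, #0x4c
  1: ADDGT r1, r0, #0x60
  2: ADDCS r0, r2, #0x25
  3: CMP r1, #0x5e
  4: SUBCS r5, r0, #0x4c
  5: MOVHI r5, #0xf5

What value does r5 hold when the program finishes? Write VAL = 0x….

0: ✓ CMP  NZCV=0011
1: · ADDGT
2: ✓ ADDCS  r0←0xa8
3: ✓ CMP  NZCV=1010
4: ✓ SUBCS  r5←0x5c
5: ✓ MOVHI  r5←0xf5

VAL = 0xf5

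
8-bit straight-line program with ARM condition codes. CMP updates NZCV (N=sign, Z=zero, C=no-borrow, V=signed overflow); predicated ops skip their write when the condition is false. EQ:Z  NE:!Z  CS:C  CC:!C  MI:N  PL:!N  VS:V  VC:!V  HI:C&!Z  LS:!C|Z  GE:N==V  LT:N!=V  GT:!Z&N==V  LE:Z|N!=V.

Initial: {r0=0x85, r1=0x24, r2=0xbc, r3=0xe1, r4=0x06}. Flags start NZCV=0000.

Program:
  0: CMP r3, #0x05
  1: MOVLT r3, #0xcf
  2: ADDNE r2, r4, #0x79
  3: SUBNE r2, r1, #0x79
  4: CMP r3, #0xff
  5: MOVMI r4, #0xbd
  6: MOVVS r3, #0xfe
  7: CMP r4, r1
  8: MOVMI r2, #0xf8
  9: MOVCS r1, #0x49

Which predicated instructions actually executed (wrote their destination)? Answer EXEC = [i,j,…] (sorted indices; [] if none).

EXEC = [1,2,3,5,8,9]

[0] flags=1010 → (cmp)
[1] flags=1010 LT?T → r3=0xcf
[2] flags=1010 NE?T → r2=0x7f
[3] flags=1010 NE?T → r2=0xab
[4] flags=1000 → (cmp)
[5] flags=1000 MI?T → r4=0xbd
[6] flags=1000 VS?F → skip
[7] flags=1010 → (cmp)
[8] flags=1010 MI?T → r2=0xf8
[9] flags=1010 CS?T → r1=0x49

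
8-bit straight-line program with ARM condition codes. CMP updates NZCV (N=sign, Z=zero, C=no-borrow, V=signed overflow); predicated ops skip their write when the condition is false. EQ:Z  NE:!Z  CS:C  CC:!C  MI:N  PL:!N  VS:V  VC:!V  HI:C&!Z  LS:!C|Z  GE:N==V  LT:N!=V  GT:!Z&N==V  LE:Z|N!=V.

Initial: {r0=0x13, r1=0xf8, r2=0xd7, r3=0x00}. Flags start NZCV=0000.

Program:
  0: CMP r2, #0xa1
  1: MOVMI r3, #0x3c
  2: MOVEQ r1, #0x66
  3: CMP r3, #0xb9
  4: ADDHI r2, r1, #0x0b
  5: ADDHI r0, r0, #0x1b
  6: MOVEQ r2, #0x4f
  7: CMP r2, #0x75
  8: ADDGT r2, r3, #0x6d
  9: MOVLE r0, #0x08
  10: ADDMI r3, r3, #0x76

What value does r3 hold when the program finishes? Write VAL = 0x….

0: ✓ CMP  NZCV=0010
1: · MOVMI
2: · MOVEQ
3: ✓ CMP  NZCV=0000
4: · ADDHI
5: · ADDHI
6: · MOVEQ
7: ✓ CMP  NZCV=0011
8: · ADDGT
9: ✓ MOVLE  r0←0x08
10: · ADDMI

VAL = 0x00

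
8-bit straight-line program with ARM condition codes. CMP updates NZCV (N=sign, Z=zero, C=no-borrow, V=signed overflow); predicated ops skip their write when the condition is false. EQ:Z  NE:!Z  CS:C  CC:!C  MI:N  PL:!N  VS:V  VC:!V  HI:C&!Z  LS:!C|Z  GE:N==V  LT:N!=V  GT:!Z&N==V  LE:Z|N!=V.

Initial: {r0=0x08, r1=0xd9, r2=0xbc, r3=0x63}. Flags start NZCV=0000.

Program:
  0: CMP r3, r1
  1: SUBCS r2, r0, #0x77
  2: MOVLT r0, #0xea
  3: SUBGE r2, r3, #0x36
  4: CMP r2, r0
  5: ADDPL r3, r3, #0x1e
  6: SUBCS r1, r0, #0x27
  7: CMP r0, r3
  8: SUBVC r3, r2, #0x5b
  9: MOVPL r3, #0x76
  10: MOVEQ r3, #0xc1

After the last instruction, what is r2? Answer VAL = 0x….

VAL = 0x2d

0: ✓ CMP  NZCV=1001
1: · SUBCS
2: · MOVLT
3: ✓ SUBGE  r2←0x2d
4: ✓ CMP  NZCV=0010
5: ✓ ADDPL  r3←0x81
6: ✓ SUBCS  r1←0xe1
7: ✓ CMP  NZCV=1001
8: · SUBVC
9: · MOVPL
10: · MOVEQ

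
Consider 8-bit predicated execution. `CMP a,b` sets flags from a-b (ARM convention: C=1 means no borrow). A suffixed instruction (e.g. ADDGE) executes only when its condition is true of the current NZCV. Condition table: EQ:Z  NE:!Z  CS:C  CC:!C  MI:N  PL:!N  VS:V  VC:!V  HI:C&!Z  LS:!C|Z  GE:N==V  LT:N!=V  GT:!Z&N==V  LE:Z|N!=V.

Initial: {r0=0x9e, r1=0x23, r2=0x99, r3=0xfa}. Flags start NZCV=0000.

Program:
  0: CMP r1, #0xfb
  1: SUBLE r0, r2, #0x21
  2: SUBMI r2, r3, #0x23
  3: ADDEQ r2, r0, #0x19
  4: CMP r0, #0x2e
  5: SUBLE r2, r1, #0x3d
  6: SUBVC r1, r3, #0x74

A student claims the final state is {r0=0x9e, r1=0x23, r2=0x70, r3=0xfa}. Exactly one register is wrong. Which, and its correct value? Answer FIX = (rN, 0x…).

FIX = (r2, 0xe6)

[0] flags=0000 → (cmp)
[1] flags=0000 LE?F → skip
[2] flags=0000 MI?F → skip
[3] flags=0000 EQ?F → skip
[4] flags=0011 → (cmp)
[5] flags=0011 LE?T → r2=0xe6
[6] flags=0011 VC?F → skip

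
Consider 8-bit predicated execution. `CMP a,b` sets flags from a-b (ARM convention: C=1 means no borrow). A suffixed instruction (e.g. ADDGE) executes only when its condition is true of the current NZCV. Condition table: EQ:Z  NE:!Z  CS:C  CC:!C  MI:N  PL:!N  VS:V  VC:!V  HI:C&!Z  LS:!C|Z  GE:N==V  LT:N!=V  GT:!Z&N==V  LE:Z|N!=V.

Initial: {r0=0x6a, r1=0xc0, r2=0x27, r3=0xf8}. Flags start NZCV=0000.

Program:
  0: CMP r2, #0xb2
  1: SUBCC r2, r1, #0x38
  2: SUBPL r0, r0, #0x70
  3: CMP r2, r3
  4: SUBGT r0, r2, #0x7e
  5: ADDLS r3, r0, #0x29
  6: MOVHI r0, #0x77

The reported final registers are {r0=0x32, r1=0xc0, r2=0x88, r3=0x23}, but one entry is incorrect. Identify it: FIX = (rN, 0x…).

0: ✓ CMP  NZCV=0000
1: ✓ SUBCC  r2←0x88
2: ✓ SUBPL  r0←0xfa
3: ✓ CMP  NZCV=1000
4: · SUBGT
5: ✓ ADDLS  r3←0x23
6: · MOVHI

FIX = (r0, 0xfa)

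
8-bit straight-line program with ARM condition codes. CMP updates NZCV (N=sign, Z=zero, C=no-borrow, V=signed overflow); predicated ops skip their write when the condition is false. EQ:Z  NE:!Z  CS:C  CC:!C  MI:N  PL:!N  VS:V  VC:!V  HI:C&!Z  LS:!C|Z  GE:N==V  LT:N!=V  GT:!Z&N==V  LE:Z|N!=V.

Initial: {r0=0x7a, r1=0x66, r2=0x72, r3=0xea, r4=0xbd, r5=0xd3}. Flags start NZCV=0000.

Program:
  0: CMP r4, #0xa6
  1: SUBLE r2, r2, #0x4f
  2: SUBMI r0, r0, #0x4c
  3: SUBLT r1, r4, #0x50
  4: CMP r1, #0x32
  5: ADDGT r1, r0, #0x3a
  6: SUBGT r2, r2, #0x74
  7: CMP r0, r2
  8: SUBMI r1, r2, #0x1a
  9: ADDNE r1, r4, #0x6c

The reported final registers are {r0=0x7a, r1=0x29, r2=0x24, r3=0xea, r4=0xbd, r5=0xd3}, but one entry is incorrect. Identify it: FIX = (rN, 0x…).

0: ✓ CMP  NZCV=0010
1: · SUBLE
2: · SUBMI
3: · SUBLT
4: ✓ CMP  NZCV=0010
5: ✓ ADDGT  r1←0xb4
6: ✓ SUBGT  r2←0xfe
7: ✓ CMP  NZCV=0000
8: · SUBMI
9: ✓ ADDNE  r1←0x29

FIX = (r2, 0xfe)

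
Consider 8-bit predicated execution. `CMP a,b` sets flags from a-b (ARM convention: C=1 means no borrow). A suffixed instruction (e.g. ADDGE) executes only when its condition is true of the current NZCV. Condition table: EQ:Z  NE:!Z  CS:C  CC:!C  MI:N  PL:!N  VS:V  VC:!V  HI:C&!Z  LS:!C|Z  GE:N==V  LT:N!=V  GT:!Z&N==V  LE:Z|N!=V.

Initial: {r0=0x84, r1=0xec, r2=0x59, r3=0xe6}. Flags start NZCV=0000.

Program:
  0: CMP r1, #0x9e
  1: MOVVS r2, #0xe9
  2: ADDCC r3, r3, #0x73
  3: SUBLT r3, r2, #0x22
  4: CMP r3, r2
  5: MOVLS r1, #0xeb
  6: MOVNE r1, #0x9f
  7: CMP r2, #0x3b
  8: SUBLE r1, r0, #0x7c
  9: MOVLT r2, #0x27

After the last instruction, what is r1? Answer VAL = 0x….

[0] flags=0010 → (cmp)
[1] flags=0010 VS?F → skip
[2] flags=0010 CC?F → skip
[3] flags=0010 LT?F → skip
[4] flags=1010 → (cmp)
[5] flags=1010 LS?F → skip
[6] flags=1010 NE?T → r1=0x9f
[7] flags=0010 → (cmp)
[8] flags=0010 LE?F → skip
[9] flags=0010 LT?F → skip

VAL = 0x9f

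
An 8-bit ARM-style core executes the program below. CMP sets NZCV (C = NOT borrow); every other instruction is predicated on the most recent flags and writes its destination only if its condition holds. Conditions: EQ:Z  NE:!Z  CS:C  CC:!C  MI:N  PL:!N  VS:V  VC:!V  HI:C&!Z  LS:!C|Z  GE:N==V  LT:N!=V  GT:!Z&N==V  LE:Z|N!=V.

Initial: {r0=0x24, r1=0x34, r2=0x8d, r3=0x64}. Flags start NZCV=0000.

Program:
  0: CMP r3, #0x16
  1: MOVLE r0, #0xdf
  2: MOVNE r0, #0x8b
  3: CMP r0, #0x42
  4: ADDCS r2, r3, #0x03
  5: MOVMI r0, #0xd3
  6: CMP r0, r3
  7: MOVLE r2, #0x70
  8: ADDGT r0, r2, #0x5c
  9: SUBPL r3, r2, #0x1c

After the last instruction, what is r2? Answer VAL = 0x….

0: ✓ CMP  NZCV=0010
1: · MOVLE
2: ✓ MOVNE  r0←0x8b
3: ✓ CMP  NZCV=0011
4: ✓ ADDCS  r2←0x67
5: · MOVMI
6: ✓ CMP  NZCV=0011
7: ✓ MOVLE  r2←0x70
8: · ADDGT
9: ✓ SUBPL  r3←0x54

VAL = 0x70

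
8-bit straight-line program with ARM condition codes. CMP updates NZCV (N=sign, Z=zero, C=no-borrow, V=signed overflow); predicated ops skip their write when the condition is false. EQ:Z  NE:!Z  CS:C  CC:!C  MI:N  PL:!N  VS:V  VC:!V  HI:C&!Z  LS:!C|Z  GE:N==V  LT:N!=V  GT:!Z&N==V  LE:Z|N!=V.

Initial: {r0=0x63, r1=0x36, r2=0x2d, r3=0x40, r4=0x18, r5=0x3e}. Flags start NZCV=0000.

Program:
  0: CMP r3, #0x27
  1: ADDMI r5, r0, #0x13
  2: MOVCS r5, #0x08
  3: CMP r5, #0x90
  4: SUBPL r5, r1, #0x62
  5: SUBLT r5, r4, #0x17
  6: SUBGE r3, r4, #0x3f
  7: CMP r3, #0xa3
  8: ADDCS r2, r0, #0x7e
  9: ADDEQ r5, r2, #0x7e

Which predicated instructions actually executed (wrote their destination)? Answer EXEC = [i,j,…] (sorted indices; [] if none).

EXEC = [2,4,6,8]

[0] flags=0010 → (cmp)
[1] flags=0010 MI?F → skip
[2] flags=0010 CS?T → r5=0x08
[3] flags=0000 → (cmp)
[4] flags=0000 PL?T → r5=0xd4
[5] flags=0000 LT?F → skip
[6] flags=0000 GE?T → r3=0xd9
[7] flags=0010 → (cmp)
[8] flags=0010 CS?T → r2=0xe1
[9] flags=0010 EQ?F → skip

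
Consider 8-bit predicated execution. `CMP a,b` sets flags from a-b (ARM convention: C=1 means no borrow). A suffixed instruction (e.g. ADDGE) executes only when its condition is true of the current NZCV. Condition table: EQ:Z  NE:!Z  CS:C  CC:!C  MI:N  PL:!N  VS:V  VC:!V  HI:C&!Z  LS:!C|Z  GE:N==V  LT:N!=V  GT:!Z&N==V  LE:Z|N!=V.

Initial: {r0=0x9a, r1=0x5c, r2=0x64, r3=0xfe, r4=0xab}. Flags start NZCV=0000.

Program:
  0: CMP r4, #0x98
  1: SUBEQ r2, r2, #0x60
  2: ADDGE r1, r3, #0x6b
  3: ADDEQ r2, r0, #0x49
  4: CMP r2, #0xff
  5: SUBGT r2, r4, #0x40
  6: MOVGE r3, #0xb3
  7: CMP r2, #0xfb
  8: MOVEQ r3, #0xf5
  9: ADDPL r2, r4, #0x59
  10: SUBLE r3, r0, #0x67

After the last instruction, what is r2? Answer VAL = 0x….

VAL = 0x04

[0] flags=0010 → (cmp)
[1] flags=0010 EQ?F → skip
[2] flags=0010 GE?T → r1=0x69
[3] flags=0010 EQ?F → skip
[4] flags=0000 → (cmp)
[5] flags=0000 GT?T → r2=0x6b
[6] flags=0000 GE?T → r3=0xb3
[7] flags=0000 → (cmp)
[8] flags=0000 EQ?F → skip
[9] flags=0000 PL?T → r2=0x04
[10] flags=0000 LE?F → skip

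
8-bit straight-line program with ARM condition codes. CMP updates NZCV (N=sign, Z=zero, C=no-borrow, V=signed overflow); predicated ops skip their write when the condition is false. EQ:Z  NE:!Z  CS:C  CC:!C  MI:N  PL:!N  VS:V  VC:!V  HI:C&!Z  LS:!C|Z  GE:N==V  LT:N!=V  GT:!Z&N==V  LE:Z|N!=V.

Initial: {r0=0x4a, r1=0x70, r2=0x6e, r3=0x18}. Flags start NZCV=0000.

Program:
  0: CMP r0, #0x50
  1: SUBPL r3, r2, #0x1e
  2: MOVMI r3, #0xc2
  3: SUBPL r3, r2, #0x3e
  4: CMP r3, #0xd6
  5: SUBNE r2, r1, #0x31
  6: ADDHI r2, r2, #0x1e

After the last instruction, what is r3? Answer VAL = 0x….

0: ✓ CMP  NZCV=1000
1: · SUBPL
2: ✓ MOVMI  r3←0xc2
3: · SUBPL
4: ✓ CMP  NZCV=1000
5: ✓ SUBNE  r2←0x3f
6: · ADDHI

VAL = 0xc2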